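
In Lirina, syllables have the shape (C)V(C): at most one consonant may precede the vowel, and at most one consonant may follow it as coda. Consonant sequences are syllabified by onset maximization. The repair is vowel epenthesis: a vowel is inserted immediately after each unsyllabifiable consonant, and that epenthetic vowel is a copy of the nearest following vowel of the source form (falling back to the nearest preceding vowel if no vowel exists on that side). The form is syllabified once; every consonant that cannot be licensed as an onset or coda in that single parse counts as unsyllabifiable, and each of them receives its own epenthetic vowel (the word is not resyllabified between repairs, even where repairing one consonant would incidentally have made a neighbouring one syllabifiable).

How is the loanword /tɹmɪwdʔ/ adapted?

tɪɹɪmɪwdɪʔɪ

Syllabifying with onset maximization leaves /t/, /ɹ/, /d/, /ʔ/ stranded (at most one coda consonant is licensed; onsets are limited to one consonant).
Each unlicensed consonant becomes the onset of a new syllable: /t/ → /tɪ/, /ɹ/ → /ɹɪ/, /d/ → /dɪ/, /ʔ/ → /ʔɪ/.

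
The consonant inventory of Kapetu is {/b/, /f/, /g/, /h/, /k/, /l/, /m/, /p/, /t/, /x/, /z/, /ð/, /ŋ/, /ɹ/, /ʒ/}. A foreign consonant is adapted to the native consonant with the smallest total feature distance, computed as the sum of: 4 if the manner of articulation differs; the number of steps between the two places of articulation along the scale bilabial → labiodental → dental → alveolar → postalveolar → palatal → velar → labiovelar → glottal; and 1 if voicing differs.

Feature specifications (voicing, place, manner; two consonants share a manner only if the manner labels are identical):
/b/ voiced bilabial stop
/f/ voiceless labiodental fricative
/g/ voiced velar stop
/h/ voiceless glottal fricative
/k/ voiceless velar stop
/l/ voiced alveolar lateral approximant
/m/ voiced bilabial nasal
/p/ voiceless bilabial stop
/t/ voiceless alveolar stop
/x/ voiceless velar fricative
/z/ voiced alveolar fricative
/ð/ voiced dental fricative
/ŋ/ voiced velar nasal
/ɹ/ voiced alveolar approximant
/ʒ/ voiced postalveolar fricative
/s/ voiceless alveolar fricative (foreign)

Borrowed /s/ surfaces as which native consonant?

z

/z/ is closest: same manner (fricative), place distance 0 (alveolar→alveolar), voicing differs (+1); total 1. Next closest is /f/ at distance 2.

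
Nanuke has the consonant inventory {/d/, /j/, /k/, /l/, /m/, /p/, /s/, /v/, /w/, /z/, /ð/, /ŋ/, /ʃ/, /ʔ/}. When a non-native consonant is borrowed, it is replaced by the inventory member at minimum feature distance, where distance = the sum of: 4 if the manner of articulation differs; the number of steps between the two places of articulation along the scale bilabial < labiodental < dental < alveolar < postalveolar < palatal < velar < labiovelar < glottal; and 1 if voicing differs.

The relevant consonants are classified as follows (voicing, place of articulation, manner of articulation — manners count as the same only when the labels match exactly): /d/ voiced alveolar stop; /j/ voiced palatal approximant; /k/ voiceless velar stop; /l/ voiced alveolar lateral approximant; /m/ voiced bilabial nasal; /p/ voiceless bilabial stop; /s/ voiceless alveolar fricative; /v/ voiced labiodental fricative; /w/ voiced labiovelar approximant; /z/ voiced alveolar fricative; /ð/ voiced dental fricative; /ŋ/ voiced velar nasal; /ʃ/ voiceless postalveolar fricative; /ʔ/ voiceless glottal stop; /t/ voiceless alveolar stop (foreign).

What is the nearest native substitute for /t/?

d

/d/ is closest: same manner (stop), place distance 0 (alveolar→alveolar), voicing differs (+1); total 1. Next closest is /k/ at distance 3.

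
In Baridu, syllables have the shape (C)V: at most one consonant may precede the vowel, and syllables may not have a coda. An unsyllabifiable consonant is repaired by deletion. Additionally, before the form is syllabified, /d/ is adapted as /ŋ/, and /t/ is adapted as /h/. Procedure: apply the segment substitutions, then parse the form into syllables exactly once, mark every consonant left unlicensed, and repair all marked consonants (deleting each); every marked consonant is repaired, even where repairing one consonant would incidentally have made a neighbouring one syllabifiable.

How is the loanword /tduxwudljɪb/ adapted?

Substitution: /t/ → /h/, /d/ → /ŋ/, giving /hŋuxwuŋljɪb/.
Syllabifying with onset maximization leaves /h/, /x/, /ŋ/, /l/, /b/ stranded (no codas are permitted; onsets are limited to one consonant).
Each unlicensed consonant is deleted: /h/, /x/, /ŋ/, /l/, /b/.

ŋuwujɪ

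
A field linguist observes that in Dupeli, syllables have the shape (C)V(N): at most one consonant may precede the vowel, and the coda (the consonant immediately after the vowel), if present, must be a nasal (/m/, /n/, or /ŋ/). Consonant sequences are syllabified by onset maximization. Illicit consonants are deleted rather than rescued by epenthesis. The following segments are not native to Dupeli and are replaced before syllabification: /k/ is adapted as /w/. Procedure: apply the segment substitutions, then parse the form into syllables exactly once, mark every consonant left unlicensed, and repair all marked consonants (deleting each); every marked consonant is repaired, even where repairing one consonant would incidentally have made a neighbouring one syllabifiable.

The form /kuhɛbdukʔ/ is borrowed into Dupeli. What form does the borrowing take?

wuhɛdu

Substitution: /k/ → /w/, giving /wuhɛbduwʔ/.
The consonants /b/, /w/, /ʔ/ cannot be parsed into a legal (C)V(N) syllable (only a nasal (/m/, /n/, or /ŋ/) is licensed in coda position; onsets are limited to one consonant).
Deleting the stranded consonants removes /b/, /w/, /ʔ/.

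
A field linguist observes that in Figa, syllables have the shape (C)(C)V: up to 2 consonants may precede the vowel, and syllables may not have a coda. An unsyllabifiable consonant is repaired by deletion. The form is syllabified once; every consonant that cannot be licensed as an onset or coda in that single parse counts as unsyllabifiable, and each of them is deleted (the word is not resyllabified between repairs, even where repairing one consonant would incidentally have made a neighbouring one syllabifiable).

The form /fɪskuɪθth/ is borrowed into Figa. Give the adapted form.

Under (C)(C)V, the unsyllabifiable consonants are /θ/, /t/, /h/ (no codas are permitted; onsets may contain at most 2 consonants).
Deletion applies to /θ/, /t/, /h/.

fɪskuɪ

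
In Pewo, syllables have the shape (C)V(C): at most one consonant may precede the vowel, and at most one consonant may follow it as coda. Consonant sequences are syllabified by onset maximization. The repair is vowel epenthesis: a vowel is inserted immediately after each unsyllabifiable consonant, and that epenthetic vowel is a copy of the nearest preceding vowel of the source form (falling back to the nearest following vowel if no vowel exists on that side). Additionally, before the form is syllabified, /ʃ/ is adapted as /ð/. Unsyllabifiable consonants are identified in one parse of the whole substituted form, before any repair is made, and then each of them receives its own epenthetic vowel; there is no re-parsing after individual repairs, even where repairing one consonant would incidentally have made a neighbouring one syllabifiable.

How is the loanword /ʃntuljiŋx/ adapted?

Substitution: /ʃ/ → /ð/, giving /ðntuljiŋx/.
Under (C)V(C), the unsyllabifiable consonants are /ð/, /n/, /x/ (at most one coda consonant is licensed; onsets are limited to one consonant).
Epenthesis after each stranded consonant: /ð/ → /ðu/, /n/ → /nu/, /x/ → /xi/.

ðunutuljiŋxi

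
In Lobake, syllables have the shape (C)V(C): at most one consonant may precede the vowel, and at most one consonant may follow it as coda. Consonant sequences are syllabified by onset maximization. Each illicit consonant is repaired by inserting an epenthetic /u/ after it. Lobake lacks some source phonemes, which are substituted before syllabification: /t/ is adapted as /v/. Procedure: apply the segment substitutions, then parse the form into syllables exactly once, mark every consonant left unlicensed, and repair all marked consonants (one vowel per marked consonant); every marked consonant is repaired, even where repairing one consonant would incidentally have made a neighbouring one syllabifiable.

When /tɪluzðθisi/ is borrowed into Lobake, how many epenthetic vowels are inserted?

After substitution the input is /vɪluzðθisi/.
The unsyllabifiable consonants are /ð/; each receives one epenthetic vowel.

1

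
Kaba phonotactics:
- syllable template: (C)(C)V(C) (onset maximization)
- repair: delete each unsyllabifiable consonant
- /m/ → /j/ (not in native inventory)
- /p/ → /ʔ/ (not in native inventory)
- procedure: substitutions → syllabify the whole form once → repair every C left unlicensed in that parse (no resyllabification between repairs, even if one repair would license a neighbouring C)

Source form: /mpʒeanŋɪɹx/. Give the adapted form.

Substitution: /m/ → /j/, /p/ → /ʔ/, giving /jʔʒeanŋɪɹx/.
Under (C)(C)V(C), the unsyllabifiable consonants are /j/, /x/ (at most one coda consonant is licensed; onsets may contain at most 2 consonants).
Each unlicensed consonant is deleted: /j/, /x/.

ʔʒeanŋɪɹ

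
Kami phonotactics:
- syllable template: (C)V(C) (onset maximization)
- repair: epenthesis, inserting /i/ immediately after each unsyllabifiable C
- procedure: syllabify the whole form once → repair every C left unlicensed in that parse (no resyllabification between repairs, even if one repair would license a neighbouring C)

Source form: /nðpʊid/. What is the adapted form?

Syllabifying with onset maximization leaves /n/, /ð/ stranded (at most one coda consonant is licensed; onsets are limited to one consonant).
Epenthesis after each stranded consonant: /n/ → /ni/, /ð/ → /ði/.

niðipʊid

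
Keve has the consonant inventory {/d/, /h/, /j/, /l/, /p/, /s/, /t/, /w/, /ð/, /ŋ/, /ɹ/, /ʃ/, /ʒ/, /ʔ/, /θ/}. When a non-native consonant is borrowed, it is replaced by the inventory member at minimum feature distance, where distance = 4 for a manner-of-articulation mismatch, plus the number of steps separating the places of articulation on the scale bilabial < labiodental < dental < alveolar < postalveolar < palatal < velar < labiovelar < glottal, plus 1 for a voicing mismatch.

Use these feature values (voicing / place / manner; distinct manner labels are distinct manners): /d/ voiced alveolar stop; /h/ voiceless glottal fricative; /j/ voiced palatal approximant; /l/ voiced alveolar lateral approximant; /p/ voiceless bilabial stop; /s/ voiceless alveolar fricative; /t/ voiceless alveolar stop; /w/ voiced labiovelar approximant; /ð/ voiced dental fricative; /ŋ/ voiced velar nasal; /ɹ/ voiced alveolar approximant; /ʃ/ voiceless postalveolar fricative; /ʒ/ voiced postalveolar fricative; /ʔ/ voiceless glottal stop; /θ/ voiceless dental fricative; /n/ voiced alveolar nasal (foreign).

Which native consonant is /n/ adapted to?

ŋ

/ŋ/ is closest: same manner (nasal), place distance 3 (alveolar→velar), same voicing; total 3. Next closest is /d/ at distance 4.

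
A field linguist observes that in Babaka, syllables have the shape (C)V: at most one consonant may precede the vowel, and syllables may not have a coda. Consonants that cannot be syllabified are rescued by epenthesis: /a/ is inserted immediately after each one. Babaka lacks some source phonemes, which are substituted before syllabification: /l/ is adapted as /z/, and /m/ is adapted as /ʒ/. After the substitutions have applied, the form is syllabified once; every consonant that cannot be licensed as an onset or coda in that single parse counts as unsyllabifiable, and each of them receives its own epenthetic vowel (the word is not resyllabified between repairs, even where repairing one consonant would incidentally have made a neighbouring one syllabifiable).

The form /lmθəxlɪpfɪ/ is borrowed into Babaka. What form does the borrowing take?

Substitution: /l/ → /z/, /m/ → /ʒ/, giving /zʒθəxzɪpfɪ/.
Under (C)V, the unsyllabifiable consonants are /z/, /ʒ/, /x/, /p/ (no codas are permitted; onsets are limited to one consonant).
Each unlicensed consonant becomes the onset of a new syllable: /z/ → /za/, /ʒ/ → /ʒa/, /x/ → /xa/, /p/ → /pa/.

zaʒaθəxazɪpafɪ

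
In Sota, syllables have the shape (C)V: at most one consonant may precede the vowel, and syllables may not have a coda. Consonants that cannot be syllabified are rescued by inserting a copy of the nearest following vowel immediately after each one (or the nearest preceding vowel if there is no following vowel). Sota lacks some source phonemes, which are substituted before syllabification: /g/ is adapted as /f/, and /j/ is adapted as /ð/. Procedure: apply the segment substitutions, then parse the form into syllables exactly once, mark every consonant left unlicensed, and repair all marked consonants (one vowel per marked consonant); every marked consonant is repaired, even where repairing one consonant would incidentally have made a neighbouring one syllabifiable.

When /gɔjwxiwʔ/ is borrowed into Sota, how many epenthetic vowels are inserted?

4

After substitution the input is /fɔðwxiwʔ/.
The unsyllabifiable consonants are /ð/, /w/, /w/, /ʔ/; each receives one epenthetic vowel.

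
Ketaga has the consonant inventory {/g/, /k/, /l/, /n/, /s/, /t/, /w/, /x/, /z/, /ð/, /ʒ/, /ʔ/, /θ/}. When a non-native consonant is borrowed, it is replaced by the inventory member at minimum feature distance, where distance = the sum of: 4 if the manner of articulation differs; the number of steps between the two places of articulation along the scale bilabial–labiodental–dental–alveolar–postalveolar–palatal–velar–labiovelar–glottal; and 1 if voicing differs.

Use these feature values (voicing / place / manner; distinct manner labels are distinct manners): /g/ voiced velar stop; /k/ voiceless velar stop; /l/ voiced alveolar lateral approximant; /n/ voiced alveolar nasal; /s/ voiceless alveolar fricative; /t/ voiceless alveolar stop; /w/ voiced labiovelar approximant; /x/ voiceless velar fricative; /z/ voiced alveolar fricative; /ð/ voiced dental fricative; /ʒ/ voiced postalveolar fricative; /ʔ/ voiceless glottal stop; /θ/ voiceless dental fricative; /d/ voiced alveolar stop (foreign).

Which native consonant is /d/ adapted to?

/t/ is closest: same manner (stop), place distance 0 (alveolar→alveolar), voicing differs (+1); total 1. Next closest is /g/ at distance 3.

t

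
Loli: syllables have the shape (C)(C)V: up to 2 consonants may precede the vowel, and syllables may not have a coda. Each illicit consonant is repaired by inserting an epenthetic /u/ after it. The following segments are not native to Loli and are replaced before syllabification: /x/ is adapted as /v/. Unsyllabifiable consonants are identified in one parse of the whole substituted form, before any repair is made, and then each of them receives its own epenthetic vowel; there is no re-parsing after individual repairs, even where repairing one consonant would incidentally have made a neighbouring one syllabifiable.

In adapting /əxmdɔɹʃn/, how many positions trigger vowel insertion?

After substitution the input is /əvmdɔɹʃn/.
The unsyllabifiable consonants are /v/, /ɹ/, /ʃ/, /n/; each receives one epenthetic vowel.

4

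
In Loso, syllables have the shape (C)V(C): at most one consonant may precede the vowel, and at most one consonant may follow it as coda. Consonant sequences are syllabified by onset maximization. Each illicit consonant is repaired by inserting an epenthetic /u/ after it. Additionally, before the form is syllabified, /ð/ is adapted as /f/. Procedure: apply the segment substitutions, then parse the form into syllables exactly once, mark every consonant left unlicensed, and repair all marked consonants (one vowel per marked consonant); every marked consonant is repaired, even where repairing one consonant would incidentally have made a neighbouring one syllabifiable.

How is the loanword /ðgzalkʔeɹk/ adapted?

fuguzalkuʔeɹku

Substitution: /ð/ → /f/, giving /fgzalkʔeɹk/.
Under (C)V(C), the unsyllabifiable consonants are /f/, /g/, /k/, /k/ (at most one coda consonant is licensed; onsets are limited to one consonant).
Inserting the epenthetic vowel yields /f/ → /fu/, /g/ → /gu/, /k/ → /ku/, /k/ → /ku/.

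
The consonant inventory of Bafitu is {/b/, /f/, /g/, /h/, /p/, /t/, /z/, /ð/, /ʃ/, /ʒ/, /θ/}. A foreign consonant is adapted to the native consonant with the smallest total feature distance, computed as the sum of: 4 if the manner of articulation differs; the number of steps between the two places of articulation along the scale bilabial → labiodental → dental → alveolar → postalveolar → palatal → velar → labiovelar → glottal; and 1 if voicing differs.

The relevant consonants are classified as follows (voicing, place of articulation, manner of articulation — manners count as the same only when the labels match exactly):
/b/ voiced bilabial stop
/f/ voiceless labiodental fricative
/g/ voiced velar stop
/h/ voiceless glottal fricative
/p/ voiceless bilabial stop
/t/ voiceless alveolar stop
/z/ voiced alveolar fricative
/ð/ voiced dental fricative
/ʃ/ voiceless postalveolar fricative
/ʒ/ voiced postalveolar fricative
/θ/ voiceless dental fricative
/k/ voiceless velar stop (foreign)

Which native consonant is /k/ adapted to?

g

/g/ is closest: same manner (stop), place distance 0 (velar→velar), voicing differs (+1); total 1. Next closest is /t/ at distance 3.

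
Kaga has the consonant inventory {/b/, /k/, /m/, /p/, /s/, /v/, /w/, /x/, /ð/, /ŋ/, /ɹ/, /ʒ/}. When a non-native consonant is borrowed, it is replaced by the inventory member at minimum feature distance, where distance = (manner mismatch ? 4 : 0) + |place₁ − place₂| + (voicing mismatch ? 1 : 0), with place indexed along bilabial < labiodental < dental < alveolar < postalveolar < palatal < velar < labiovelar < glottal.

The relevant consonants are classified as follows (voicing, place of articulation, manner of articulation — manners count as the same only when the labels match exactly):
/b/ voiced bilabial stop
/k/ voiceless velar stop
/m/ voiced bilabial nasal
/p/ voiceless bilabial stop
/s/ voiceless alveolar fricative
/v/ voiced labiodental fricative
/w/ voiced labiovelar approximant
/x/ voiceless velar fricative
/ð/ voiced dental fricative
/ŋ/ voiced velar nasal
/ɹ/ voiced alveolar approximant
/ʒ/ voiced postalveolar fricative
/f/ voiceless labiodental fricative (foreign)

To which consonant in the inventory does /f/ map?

/v/ is closest: same manner (fricative), place distance 0 (labiodental→labiodental), voicing differs (+1); total 1. Next closest is /s/ at distance 2.

v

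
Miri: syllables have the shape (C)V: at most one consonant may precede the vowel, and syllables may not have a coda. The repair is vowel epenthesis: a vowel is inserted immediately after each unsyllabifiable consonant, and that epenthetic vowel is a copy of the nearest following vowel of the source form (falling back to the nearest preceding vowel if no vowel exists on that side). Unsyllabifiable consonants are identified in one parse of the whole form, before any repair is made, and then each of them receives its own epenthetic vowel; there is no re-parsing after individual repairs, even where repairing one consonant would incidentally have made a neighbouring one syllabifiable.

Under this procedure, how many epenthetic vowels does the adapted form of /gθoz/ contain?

2

The unsyllabifiable consonants are /g/, /z/; each receives one epenthetic vowel.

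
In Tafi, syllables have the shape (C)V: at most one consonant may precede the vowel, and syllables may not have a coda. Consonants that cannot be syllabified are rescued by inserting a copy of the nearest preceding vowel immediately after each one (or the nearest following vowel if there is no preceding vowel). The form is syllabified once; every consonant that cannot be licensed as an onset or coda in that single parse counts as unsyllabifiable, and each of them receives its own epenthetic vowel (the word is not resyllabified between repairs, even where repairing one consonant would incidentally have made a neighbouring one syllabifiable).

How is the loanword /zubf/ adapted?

The consonants /b/, /f/ cannot be parsed into a legal (C)V syllable (no codas are permitted; onsets are limited to one consonant).
Inserting the epenthetic vowel yields /b/ → /bu/, /f/ → /fu/.

zubufu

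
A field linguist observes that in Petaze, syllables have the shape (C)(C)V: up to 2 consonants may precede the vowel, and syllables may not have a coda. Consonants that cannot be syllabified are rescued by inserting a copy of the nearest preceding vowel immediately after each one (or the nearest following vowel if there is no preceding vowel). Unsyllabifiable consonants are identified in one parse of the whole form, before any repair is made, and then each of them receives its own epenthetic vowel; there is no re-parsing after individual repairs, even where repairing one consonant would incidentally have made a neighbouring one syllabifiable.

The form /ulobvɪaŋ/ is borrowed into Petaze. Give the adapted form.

Syllabifying with onset maximization leaves /ŋ/ stranded (no codas are permitted; onsets may contain at most 2 consonants).
Each unlicensed consonant becomes the onset of a new syllable: /ŋ/ → /ŋa/.

ulobvɪaŋa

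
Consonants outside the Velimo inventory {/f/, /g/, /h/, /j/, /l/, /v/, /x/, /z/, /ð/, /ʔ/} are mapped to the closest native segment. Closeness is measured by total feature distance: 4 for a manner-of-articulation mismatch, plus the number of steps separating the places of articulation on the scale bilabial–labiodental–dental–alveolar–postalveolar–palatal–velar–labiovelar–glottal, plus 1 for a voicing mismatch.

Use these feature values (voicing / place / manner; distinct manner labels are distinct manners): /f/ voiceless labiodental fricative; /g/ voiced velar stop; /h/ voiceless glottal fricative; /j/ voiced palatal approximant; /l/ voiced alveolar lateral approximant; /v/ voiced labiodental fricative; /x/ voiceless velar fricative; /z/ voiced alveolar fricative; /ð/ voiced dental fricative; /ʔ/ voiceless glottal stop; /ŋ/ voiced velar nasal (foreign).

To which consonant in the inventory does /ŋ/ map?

g

/g/ is closest: manner differs (nasal→stop, +4), place distance 0 (velar→velar), same voicing; total 4. Next closest is /j/ at distance 5.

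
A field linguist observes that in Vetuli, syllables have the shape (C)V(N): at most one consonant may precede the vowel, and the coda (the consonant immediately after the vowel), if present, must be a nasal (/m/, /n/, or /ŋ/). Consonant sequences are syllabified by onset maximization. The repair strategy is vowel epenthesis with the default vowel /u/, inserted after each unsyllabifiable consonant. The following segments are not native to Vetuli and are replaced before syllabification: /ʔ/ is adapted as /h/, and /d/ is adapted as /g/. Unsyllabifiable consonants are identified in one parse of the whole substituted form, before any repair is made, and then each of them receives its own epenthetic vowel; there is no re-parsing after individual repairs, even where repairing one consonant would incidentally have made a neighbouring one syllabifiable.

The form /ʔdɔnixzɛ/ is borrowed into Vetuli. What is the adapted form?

Substitution: /ʔ/ → /h/, /d/ → /g/, giving /hgɔnixzɛ/.
Syllabifying with onset maximization leaves /h/, /x/ stranded (only a nasal (/m/, /n/, or /ŋ/) is licensed in coda position; onsets are limited to one consonant).
Inserting the epenthetic vowel yields /h/ → /hu/, /x/ → /xu/.

hugɔnixuzɛ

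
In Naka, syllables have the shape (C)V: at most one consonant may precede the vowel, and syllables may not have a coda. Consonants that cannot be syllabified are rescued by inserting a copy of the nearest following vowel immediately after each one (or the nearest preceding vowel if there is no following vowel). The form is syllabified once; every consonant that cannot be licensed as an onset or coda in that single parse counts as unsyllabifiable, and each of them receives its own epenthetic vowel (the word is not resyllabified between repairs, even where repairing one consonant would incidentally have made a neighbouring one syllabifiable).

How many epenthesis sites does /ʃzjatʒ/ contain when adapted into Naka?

4

The unsyllabifiable consonants are /ʃ/, /z/, /t/, /ʒ/; each receives one epenthetic vowel.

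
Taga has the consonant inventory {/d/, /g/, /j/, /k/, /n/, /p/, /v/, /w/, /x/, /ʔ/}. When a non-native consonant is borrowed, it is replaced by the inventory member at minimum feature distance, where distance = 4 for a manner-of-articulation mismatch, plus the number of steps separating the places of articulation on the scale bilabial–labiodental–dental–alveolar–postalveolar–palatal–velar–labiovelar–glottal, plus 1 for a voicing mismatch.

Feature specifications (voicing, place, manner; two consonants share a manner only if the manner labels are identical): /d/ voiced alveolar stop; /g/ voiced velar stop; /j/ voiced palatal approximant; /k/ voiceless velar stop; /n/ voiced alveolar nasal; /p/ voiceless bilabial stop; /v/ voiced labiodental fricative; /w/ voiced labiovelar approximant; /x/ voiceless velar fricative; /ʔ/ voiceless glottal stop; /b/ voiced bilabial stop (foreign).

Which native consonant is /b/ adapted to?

p

/p/ is closest: same manner (stop), place distance 0 (bilabial→bilabial), voicing differs (+1); total 1. Next closest is /d/ at distance 3.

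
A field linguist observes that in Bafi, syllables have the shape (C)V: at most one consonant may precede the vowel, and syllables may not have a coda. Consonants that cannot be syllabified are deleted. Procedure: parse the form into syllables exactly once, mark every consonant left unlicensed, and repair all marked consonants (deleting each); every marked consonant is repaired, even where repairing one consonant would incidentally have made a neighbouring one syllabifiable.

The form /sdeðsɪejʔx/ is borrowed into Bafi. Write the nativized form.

desɪe

Under (C)V, the unsyllabifiable consonants are /s/, /ð/, /j/, /ʔ/, /x/ (no codas are permitted; onsets are limited to one consonant).
Each unlicensed consonant is deleted: /s/, /ð/, /j/, /ʔ/, /x/.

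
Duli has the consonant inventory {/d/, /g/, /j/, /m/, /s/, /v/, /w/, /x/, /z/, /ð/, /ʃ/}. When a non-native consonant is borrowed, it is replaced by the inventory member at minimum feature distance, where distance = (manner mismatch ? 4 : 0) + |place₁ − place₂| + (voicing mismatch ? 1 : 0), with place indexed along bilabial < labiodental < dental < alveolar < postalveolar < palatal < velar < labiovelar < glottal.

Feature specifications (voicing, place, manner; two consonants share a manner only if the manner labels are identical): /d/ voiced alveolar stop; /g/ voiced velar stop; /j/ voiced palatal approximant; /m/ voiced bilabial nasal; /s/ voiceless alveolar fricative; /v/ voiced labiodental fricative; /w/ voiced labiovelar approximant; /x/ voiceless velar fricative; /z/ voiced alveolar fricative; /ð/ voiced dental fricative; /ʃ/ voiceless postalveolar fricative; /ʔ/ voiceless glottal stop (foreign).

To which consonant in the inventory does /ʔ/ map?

g

/g/ is closest: same manner (stop), place distance 2 (glottal→velar), voicing differs (+1); total 3. Next closest is /d/ at distance 6.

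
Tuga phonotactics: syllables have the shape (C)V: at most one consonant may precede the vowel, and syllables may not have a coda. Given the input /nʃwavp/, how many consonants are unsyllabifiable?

Syllabifying with onset maximization leaves /n/, /ʃ/, /v/, /p/ stranded (no codas are permitted; onsets are limited to one consonant).

4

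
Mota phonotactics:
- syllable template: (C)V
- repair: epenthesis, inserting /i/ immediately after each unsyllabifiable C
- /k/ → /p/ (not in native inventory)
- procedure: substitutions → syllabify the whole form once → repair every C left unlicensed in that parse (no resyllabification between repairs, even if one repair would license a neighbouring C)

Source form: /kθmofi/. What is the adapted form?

piθimofi

Substitution: /k/ → /p/, giving /pθmofi/.
Syllabifying with onset maximization leaves /p/, /θ/ stranded (no codas are permitted; onsets are limited to one consonant).
Inserting the epenthetic vowel yields /p/ → /pi/, /θ/ → /θi/.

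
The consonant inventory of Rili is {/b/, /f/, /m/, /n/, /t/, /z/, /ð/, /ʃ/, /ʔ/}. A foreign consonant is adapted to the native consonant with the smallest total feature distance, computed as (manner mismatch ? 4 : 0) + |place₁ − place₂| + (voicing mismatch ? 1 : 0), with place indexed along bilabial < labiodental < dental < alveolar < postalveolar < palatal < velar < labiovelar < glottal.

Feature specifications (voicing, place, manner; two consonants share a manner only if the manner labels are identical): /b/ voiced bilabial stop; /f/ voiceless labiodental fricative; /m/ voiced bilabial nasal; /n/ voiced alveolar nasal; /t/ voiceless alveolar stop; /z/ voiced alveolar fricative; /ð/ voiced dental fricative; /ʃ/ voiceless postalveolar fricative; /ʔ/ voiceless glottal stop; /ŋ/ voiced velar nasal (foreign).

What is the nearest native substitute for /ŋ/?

n

/n/ is closest: same manner (nasal), place distance 3 (velar→alveolar), same voicing; total 3. Next closest is /m/ at distance 6.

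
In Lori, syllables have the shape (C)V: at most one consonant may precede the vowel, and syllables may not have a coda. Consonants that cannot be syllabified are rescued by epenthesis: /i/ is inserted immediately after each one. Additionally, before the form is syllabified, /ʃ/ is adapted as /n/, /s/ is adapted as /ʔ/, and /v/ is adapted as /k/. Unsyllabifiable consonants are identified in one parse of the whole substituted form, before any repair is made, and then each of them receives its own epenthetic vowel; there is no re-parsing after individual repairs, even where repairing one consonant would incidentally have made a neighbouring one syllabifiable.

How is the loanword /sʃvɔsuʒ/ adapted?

ʔinikɔʔuʒi

Substitution: /s/ → /ʔ/, /ʃ/ → /n/, /v/ → /k/, giving /ʔnkɔʔuʒ/.
Syllabifying with onset maximization leaves /ʔ/, /n/, /ʒ/ stranded (no codas are permitted; onsets are limited to one consonant).
Inserting the epenthetic vowel yields /ʔ/ → /ʔi/, /n/ → /ni/, /ʒ/ → /ʒi/.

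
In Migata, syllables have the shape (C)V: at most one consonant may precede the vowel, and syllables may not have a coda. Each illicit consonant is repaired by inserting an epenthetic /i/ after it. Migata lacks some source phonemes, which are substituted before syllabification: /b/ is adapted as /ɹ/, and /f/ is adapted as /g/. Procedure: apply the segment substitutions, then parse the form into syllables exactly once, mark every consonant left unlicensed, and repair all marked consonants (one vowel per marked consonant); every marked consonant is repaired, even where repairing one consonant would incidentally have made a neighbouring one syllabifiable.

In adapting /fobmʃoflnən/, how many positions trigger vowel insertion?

After substitution the input is /goɹmʃoglnən/.
The unsyllabifiable consonants are /ɹ/, /m/, /g/, /l/, /n/; each receives one epenthetic vowel.

5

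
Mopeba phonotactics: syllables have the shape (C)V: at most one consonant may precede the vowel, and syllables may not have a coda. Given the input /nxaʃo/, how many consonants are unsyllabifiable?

1

Under (C)V, the unsyllabifiable consonants are /n/ (no codas are permitted; onsets are limited to one consonant).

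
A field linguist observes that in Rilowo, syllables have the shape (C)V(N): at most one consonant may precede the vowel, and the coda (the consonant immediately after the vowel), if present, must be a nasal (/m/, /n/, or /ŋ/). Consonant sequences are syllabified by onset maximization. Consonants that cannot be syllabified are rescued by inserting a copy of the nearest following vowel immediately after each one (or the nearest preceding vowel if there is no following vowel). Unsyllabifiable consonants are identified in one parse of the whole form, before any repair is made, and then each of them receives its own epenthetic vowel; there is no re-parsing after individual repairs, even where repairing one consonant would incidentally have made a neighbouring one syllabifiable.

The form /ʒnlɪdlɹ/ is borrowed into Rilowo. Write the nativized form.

Syllabifying with onset maximization leaves /ʒ/, /n/, /d/, /l/, /ɹ/ stranded (only a nasal (/m/, /n/, or /ŋ/) is licensed in coda position; onsets are limited to one consonant).
Inserting the epenthetic vowel yields /ʒ/ → /ʒɪ/, /n/ → /nɪ/, /d/ → /dɪ/, /l/ → /lɪ/, /ɹ/ → /ɹɪ/.

ʒɪnɪlɪdɪlɪɹɪ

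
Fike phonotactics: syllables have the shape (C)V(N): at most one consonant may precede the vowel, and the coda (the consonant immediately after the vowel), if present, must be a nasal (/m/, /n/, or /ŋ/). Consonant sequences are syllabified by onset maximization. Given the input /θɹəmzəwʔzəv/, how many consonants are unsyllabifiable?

4

Syllabifying with onset maximization leaves /θ/, /w/, /ʔ/, /v/ stranded (only a nasal (/m/, /n/, or /ŋ/) is licensed in coda position; onsets are limited to one consonant).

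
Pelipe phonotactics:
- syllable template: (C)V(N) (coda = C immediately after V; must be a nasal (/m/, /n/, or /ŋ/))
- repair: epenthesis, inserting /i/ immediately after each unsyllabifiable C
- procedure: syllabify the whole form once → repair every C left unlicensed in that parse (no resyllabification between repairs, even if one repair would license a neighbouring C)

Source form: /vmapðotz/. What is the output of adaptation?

Syllabifying with onset maximization leaves /v/, /p/, /t/, /z/ stranded (only a nasal (/m/, /n/, or /ŋ/) is licensed in coda position; onsets are limited to one consonant).
Each unlicensed consonant becomes the onset of a new syllable: /v/ → /vi/, /p/ → /pi/, /t/ → /ti/, /z/ → /zi/.

vimapiðotizi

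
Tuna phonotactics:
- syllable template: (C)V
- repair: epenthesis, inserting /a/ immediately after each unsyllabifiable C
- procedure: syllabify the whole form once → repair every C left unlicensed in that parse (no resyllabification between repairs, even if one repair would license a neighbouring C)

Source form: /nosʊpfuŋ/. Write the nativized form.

nosʊpafuŋa

The consonants /p/, /ŋ/ cannot be parsed into a legal (C)V syllable (no codas are permitted; onsets are limited to one consonant).
Inserting the epenthetic vowel yields /p/ → /pa/, /ŋ/ → /ŋa/.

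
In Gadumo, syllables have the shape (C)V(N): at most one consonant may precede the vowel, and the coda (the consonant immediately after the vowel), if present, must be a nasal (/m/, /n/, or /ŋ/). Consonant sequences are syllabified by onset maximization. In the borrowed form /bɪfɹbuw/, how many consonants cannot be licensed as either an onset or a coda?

3

The consonants /f/, /ɹ/, /w/ cannot be parsed into a legal (C)V(N) syllable (only a nasal (/m/, /n/, or /ŋ/) is licensed in coda position; onsets are limited to one consonant).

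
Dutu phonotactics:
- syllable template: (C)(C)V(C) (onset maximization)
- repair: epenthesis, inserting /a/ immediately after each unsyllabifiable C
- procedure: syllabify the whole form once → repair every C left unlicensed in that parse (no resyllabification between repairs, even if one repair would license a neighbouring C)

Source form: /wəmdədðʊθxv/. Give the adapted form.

Under (C)(C)V(C), the unsyllabifiable consonants are /x/, /v/ (at most one coda consonant is licensed; onsets may contain at most 2 consonants).
Inserting the epenthetic vowel yields /x/ → /xa/, /v/ → /va/.

wəmdədðʊθxava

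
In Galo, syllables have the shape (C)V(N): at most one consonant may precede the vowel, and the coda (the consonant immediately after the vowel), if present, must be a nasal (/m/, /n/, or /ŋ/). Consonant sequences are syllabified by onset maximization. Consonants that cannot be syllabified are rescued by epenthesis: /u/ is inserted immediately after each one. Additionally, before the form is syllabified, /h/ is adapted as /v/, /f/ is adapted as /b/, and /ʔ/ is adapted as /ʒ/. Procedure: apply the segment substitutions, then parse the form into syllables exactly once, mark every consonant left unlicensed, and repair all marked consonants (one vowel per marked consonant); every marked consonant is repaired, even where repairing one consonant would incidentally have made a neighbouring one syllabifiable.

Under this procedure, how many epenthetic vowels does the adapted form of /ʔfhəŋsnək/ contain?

After substitution the input is /ʒbvəŋsnək/.
The unsyllabifiable consonants are /ʒ/, /b/, /s/, /k/; each receives one epenthetic vowel.

4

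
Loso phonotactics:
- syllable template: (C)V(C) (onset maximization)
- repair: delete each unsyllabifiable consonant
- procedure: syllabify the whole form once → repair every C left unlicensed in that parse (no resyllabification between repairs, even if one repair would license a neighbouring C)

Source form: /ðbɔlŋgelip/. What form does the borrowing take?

bɔlgelip

The consonants /ð/, /ŋ/ cannot be parsed into a legal (C)V(C) syllable (at most one coda consonant is licensed; onsets are limited to one consonant).
Deletion applies to /ð/, /ŋ/.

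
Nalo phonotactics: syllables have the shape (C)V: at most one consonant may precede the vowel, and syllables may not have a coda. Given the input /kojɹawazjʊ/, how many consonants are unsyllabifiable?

2

Syllabifying with onset maximization leaves /j/, /z/ stranded (no codas are permitted; onsets are limited to one consonant).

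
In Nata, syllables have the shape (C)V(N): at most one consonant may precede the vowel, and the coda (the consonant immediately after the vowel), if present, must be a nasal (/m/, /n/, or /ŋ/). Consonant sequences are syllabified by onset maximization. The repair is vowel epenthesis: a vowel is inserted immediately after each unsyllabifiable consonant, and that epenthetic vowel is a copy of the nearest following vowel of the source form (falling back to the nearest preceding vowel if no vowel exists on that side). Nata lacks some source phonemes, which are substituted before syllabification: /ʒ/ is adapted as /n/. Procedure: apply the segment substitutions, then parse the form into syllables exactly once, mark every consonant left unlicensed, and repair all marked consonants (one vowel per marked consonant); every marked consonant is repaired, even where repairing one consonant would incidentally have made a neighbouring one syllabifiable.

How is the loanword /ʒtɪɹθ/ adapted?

nɪtɪɹɪθɪ

Substitution: /ʒ/ → /n/, giving /ntɪɹθ/.
The consonants /n/, /ɹ/, /θ/ cannot be parsed into a legal (C)V(N) syllable (only a nasal (/m/, /n/, or /ŋ/) is licensed in coda position; onsets are limited to one consonant).
Epenthesis after each stranded consonant: /n/ → /nɪ/, /ɹ/ → /ɹɪ/, /θ/ → /θɪ/.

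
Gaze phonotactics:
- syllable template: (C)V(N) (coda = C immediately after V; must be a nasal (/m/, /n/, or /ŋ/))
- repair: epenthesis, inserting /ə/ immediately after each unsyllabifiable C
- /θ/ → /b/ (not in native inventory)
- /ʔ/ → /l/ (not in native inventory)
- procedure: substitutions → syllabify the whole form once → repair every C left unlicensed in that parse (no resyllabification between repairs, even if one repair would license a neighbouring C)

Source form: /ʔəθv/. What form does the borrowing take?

Substitution: /ʔ/ → /l/, /θ/ → /b/, giving /ləbv/.
Syllabifying with onset maximization leaves /b/, /v/ stranded (only a nasal (/m/, /n/, or /ŋ/) is licensed in coda position; onsets are limited to one consonant).
Inserting the epenthetic vowel yields /b/ → /bə/, /v/ → /və/.

ləbəvə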